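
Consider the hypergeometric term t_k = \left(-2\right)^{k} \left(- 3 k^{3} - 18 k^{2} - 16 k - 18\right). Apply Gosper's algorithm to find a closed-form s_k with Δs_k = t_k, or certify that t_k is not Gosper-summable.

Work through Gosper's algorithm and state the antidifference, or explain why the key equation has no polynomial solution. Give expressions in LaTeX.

s_k = \left(-2\right)^{k} \left(k^{3} + 4 k^{2} - 2 k + 4\right)

The ratio is 2*(-3*k**3 - 27*k**2 - 61*k - 55)/(3*k**3 + 18*k**2 + 16*k + 18).
Take A(k)=-2, B(k)=1, C(k)=k**3 + 6*k**2 + 16*k/3 + 6.
Key eq: (-2)·f(k+1) = (1)·f(k) + (k**3 + 6*k**2 + 16*k/3 + 6).
d = 3 from the (0,0,3) case.
A polynomial solution: f(k) = -(k**3 + 4*k**2 - 2*k + 4)/3.
Get s_k = R·t_k = (-2)**k*(k**3 + 4*k**2 - 2*k + 4) with R(k) = B(k−1)f(k)/C(k) = -(k**3 + 4*k**2 - 2*k + 4)/(3*k**3 + 18*k**2 + 16*k + 18).
Δs = (-2)**k*(-3*k**3 - 18*k**2 - 16*k - 18), as required.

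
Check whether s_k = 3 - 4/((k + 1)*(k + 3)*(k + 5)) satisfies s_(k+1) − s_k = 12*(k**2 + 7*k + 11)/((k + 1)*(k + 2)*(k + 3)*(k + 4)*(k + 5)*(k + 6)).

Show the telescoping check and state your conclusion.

s_(k+1) = 3 - 4/((k + 2)*(k + 4)*(k + 6))
s_(k+1) − s_k = 12*(k**2 + 7*k + 11)/(k**6 + 21*k**5 + 175*k**4 + 735*k**3 + 1624*k**2 + 1764*k + 720)
(s_(k+1) − s_k) − t_k = 0

valid (s_(k+1) − s_k reduces to t_k)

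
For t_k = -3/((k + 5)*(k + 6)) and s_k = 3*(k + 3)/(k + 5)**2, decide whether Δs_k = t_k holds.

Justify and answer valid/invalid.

s_(k+1) = 3*(k + 4)/(k + 6)**2
s_(k+1) − s_k = 3*(-k**2 - 7*k - 8)/(k**4 + 22*k**3 + 181*k**2 + 660*k + 900)
(s_(k+1) − s_k) − t_k = 6*(2*k + 11)/(k**4 + 22*k**3 + 181*k**2 + 660*k + 900)

Invalid: residual 6*(2*k + 11)/(k**4 + 22*k**3 + 181*k**2 + 660*k + 900) ≠ 0.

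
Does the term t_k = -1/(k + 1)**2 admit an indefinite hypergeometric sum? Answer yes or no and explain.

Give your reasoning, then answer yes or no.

No — key equation has no polynomial f.

Ratio r(k) = (k + 1)**2/(k + 2)**2.
Normal form (A,B,C) = (k**2 + 2*k + 1, k**2 + 4*k + 4, 1).
Set up (k**2 + 2*k + 1)·f(k+1) − (k**2 + 2*k + 1)·f(k) − (1) = 0.
d = 0 from the (2,2,0) case.
f = c0 ⇒ A·f(k+1) − B(k−1)·f(k) − C = -1. The system {-1 = 0} is inconsistent; no antidifference.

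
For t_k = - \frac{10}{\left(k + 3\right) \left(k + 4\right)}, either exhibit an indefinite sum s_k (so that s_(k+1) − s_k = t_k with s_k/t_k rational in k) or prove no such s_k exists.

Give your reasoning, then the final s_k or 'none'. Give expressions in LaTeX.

r(k) = (k + 3)/(k + 5) after simplifying.
Gosper form: A/B · C(k+1)/C(k) with A=k + 3, B=k + 5, C=1.
Set up (k + 3)·f(k+1) − (k + 4)·f(k) − (1) = 0.
Bound: deg f ≤ 1.
Coefficient equations give f(k) = k/3.
Certificate R = B(k−1)f/C = k*(k + 4)/3 gives s_k = -10*k/(3*k + 9).
Check: Δs_k = -10/(k**2 + 7*k + 12). ✓

s_k = - \frac{10 k}{3 k + 9}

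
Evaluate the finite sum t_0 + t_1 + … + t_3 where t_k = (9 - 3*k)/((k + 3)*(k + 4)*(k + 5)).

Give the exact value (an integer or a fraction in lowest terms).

r(k) = (k - 2)*(k + 3)/((k - 3)*(k + 6)) after simplifying.
Gosper form: A/B · C(k+1)/C(k) with A=k + 3, B=k + 6, C=k - 3.
Key eq: (k + 3)·f(k+1) = (k + 5)·f(k) + (k - 3).
deg f ≤ 2 (via 1,1,1).
Coefficient equations give f(k) = -k.
Get s_k = R·t_k = 3*k/((k + 3)*(k + 4)) with R(k) = B(k−1)f(k)/C(k) = -k*(k + 5)/(k - 3).
s_(k+1) − s_k = 3*(3 - k)/(k**3 + 12*k**2 + 47*k + 60) = t_k.
Evaluate s at k=4 and k=0: 3/14 and 0; difference 3/14.

Σ = 3/14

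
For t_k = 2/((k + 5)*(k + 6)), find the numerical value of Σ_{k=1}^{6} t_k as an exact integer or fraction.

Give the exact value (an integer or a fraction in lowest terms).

Σ = 1/6

The ratio is (k + 5)/(k + 7).
So A=k + 5 and B=k + 7, with C=1.
Solve (k + 5)·f(k+1) − (k + 6)·f(k) = 1.
Degrees (1,1,0) ⇒ d ≤ 1.
Match coefficients ⇒ f(k) = k/5.
R(k) = B(k−1)·f(k)/C(k) = k*(k + 6)/5; s_k = R·t_k = 2*k/(5*(k + 5)).
s_(k+1) − s_k = 2/(k**2 + 11*k + 30) = t_k.
Telescoping: Σ = s_(7) − s_(1) = 7/30 − (1/15) = 1/6.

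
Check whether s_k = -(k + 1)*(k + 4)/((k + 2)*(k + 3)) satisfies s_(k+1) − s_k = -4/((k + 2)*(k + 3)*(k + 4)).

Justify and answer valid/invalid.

Valid — Δs_k = t_k.

s_(k+1) = -(k + 2)*(k + 5)/((k + 3)*(k + 4))
s_(k+1) − s_k = -4/(k**3 + 9*k**2 + 26*k + 24)
(s_(k+1) − s_k) − t_k = 0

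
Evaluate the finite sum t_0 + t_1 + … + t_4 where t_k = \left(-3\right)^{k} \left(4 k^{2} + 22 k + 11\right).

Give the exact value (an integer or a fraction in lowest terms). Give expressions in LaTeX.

Σ = 10691

The ratio is 3*(-4*k**2 - 30*k - 37)/(4*k**2 + 22*k + 11).
So A=-3 and B=1, with C=k**2 + 11*k/2 + 11/4.
Need (-3)·f(k+1) − (1)·f(k) = k**2 + 11*k/2 + 11/4.
Bound: deg f ≤ 2.
A polynomial solution: f(k) = -(k**2 + 4*k - 1)/4.
So s_k = (B(k−1)f/C)·t_k = (-(k**2 + 4*k - 1)/(4*k**2 + 22*k + 11))·t_k = (-3)**k*(-k**2 - 4*k + 1).
Verify: (-3)**k*(4*k**2 + 22*k + 11) matches t_k.
Σ_(k=0)^(4) t_k = s_(5) − s_(0) = 10692 − (1) = 10691.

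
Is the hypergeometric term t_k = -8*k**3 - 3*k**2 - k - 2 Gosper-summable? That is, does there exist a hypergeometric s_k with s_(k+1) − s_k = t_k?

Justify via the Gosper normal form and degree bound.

r(k) = (8*k**3 + 27*k**2 + 31*k + 14)/(8*k**3 + 3*k**2 + k + 2) after simplifying.
So A=1 and B=1, with C=k**3 + 3*k**2/8 + k/8 + 1/4.
Set up (1)·f(k+1) − (1)·f(k) − (k**3 + 3*k**2/8 + k/8 + 1/4) = 0.
Degrees (0,0,3) ⇒ d ≤ 4.
A polynomial solution: f(k) = k*(2*k**3 - 3*k**2 + k + 2)/8.
Certificate R = B(k−1)f/C = k*(2*k**3 - 3*k**2 + k + 2)/(8*k**3 + 3*k**2 + k + 2) gives s_k = k*(-2*k**3 + 3*k**2 - k - 2).
Check: Δs_k = -8*k**3 - 3*k**2 - k - 2. ✓

Yes. s_k = k*(-2*k**3 + 3*k**2 - k - 2).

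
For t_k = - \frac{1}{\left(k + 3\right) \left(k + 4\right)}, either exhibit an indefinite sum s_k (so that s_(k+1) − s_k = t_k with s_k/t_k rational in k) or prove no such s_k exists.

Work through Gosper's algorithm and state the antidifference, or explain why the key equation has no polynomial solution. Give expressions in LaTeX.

Ratio r(k) = (k + 3)/(k + 5).
Factor: A=k + 3; B=k + 5; C=1.
Solve (k + 3)·f(k+1) − (k + 4)·f(k) = 1.
deg f ≤ 1 (via 1,1,0).
A polynomial solution: f(k) = k/3.
So s_k = (B(k−1)f/C)·t_k = (k*(k + 4)/3)·t_k = -k/(3*k + 9).
s_(k+1) − s_k = -1/(k**2 + 7*k + 12) = t_k.

s_k = - \frac{k}{3 k + 9}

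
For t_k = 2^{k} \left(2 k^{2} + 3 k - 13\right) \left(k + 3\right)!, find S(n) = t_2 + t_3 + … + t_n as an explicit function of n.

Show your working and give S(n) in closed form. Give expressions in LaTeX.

S(n) = 2 \cdot 2^{n} n \left(n + 4\right)! - 4 \cdot 2^{n} \left(n + 4\right)! + 480

Ratio r(k) = 2*(2*k**3 + 15*k**2 + 20*k - 32)/(2*k**2 + 3*k - 13).
Gosper form: A/B · C(k+1)/C(k) with A=2*k + 8, B=1, C=k**2 + 3*k/2 - 13/2.
Set up (2*k + 8)·f(k+1) − (1)·f(k) − (k**2 + 3*k/2 - 13/2) = 0.
Degrees (1,0,2) ⇒ d ≤ 1.
Solve for f: f(k) = (k - 3)/2 (degree 1 ≤ 1).
So s_k = (B(k−1)f/C)·t_k = ((k - 3)/(2*k**2 + 3*k - 13))·t_k = 2**k*(k - 3)*factorial(k + 3).
s_(k+1) − s_k = 2**k*(2*k**2 + 3*k - 13)*factorial(k + 3) = t_k.
Σ_(k=2)^n t_k = s_(n+1) − s_(2) = (2**(n + 1)*(n - 2)*factorial(n + 4)) − (-480), i.e. 2*2**n*n*factorial(n + 4) - 4*2**n*factorial(n + 4) + 480.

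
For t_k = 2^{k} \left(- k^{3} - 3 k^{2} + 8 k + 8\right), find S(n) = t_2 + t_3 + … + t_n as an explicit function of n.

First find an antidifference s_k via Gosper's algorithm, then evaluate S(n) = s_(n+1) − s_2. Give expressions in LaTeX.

Ratio r(k) = 2*(k**3 + 6*k**2 + k - 12)/(k**3 + 3*k**2 - 8*k - 8).
Normal form (A,B,C) = (2, 1, k**3 + 3*k**2 - 8*k - 8).
Key eq: (2)·f(k+1) = (1)·f(k) + (k**3 + 3*k**2 - 8*k - 8).
deg f ≤ 3 (via 0,0,3).
Match coefficients ⇒ f(k) = k*(k**2 - 3*k - 2).
Then R = B(k−1)f/C = k*(k**2 - 3*k - 2)/(k**3 + 3*k**2 - 8*k - 8), so s_k = R(k)·t_k = 2**k*k*(-k**2 + 3*k + 2).
Verify: 2**k*(-k**3 - 3*k**2 + 8*k + 8) matches t_k.
Evaluate: s_(n+1) = 2**(n + 1)*(-n**3 + 5*n + 4); subtract s_(2) = 32 ⇒ S(n) = -2*2**n*n**3 + 10*2**n*n + 8*2**n - 32.

S(n) = - 2 \cdot 2^{n} n^{3} + 10 \cdot 2^{n} n + 8 \cdot 2^{n} - 32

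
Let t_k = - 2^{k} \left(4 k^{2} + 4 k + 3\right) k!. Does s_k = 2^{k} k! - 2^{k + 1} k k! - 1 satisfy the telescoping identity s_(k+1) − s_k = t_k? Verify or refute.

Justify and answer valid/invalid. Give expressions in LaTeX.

Valid — Δs_k = t_k.

s_(k+1) = -4*2**k*k**2*factorial(k) - 6*2**k*k*factorial(k) - 2*2**k*factorial(k) - 1
s_(k+1) − s_k = -2**k*(4*k**2 + 4*k + 3)*factorial(k)
(s_(k+1) − s_k) − t_k = 0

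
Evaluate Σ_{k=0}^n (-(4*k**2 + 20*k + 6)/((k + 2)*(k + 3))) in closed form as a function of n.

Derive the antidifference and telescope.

t_(k+1)/t_k = (k + 2)*(10*k + 2*(k + 1)**2 + 13)/((k + 4)*(2*k**2 + 10*k + 3)).
Gosper form: A/B · C(k+1)/C(k) with A=k + 2, B=k + 4, C=k**2 + 5*k + 3/2.
f must satisfy (k + 2)·f(k+1) − (k + 3)·f(k) = k**2 + 5*k + 3/2.
d = 2 from the (1,1,2) case.
A polynomial solution: f(k) = k*(4*k - 1)/4.
Certificate R = B(k−1)f/C = k*(k + 3)*(4*k - 1)/(2*(2*k**2 + 10*k + 3)) gives s_k = k*(1 - 4*k)/(k + 2).
s_(k+1) − s_k = 2*(-2*k**2 - 10*k - 3)/(k**2 + 5*k + 6) = t_k.
Σ_(k=0)^n t_k = s_(n+1) − s_(0) = ((-4*n**2 - 7*n - 3)/(n + 3)) − (0), i.e. (-4*n**2 - 7*n - 3)/(n + 3).

S(n) = (-4*n**2 - 7*n - 3)/(n + 3)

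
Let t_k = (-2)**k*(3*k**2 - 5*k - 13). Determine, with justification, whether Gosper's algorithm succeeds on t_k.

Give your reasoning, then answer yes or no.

Step 1: r(k) = 2*(-3*k**2 - k + 15)/(3*k**2 - 5*k - 13).
Factor: A=-2; B=1; C=k**2 - 5*k/3 - 13/3.
f must satisfy (-2)·f(k+1) − (1)·f(k) = k**2 - 5*k/3 - 13/3.
Degrees (0,0,2) ⇒ d ≤ 2.
A polynomial solution: f(k) = -(k**2 - 3*k - 3)/3.
Get s_k = R·t_k = (-2)**k*(-k**2 + 3*k + 3) with R(k) = B(k−1)f(k)/C(k) = -(k**2 - 3*k - 3)/(3*k**2 - 5*k - 13).
Verify: (-2)**k*(3*k**2 - 5*k - 13) matches t_k.

Yes. s_k = (-2)**k*(-k**2 + 3*k + 3).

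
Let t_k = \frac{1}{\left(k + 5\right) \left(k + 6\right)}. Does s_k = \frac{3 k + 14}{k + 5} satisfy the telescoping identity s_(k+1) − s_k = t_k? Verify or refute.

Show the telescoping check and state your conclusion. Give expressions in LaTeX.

Valid — Δs_k = t_k.

s_(k+1) = (3*k + 17)/(k + 6)
s_(k+1) − s_k = 1/(k**2 + 11*k + 30)
(s_(k+1) − s_k) − t_k = 0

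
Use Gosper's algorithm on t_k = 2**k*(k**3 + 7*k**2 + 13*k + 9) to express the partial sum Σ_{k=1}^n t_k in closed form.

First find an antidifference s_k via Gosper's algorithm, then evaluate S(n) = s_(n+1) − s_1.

The ratio is 2*(k**3 + 10*k**2 + 30*k + 30)/(k**3 + 7*k**2 + 13*k + 9).
Normal form (A,B,C) = (2, 1, k**3 + 7*k**2 + 13*k + 9).
f must satisfy (2)·f(k+1) − (1)·f(k) = k**3 + 7*k**2 + 13*k + 9.
Degrees (0,0,3) ⇒ d ≤ 3.
A polynomial solution: f(k) = k**3 + k**2 + 3*k - 1.
Certificate R = B(k−1)f/C = (k**3 + k**2 + 3*k - 1)/(k**3 + 7*k**2 + 13*k + 9) gives s_k = 2**k*(k**3 + k**2 + 3*k - 1).
Δs = 2**k*(k**3 + 7*k**2 + 13*k + 9), as required.
s_(n+1) = 2**(n + 1)*(n**3 + 4*n**2 + 8*n + 4) and s_(1) = 8, so S(n) = 2*2**n*n**3 + 8*2**n*n**2 + 16*2**n*n + 8*2**n - 8.

S(n) = 2*2**n*n**3 + 8*2**n*n**2 + 16*2**n*n + 8*2**n - 8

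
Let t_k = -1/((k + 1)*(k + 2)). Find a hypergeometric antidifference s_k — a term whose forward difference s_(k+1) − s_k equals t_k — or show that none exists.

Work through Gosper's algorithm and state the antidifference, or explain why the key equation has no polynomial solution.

r(k) = (k + 1)/(k + 3) after simplifying.
Take A(k)=k + 1, B(k)=k + 3, C(k)=1.
Key eq: (k + 1)·f(k+1) = (k + 2)·f(k) + (1).
Bound: deg f ≤ 1.
Solving with deg f ≤ 1: f(k) = k.
So s_k = (B(k−1)f/C)·t_k = (k*(k + 2))·t_k = -k/(k + 1).
Δs = -1/(k**2 + 3*k + 2), as required.

s_k = -k/(k + 1)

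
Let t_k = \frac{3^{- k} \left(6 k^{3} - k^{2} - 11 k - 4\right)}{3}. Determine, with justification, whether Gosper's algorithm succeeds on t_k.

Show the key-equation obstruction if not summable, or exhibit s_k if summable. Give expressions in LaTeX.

Ratio r(k) = (6*k**3 + 17*k**2 + 5*k - 10)/(3*(6*k**3 - k**2 - 11*k - 4)).
Normal form (A,B,C) = (1/3, 1, k**3 - k**2/6 - 11*k/6 - 2/3).
Key eq: (1/3)·f(k+1) = (1)·f(k) + (k**3 - k**2/6 - 11*k/6 - 2/3).
deg f ≤ 3 (via 0,0,3).
Solve for f: f(k) = -(3*k**3 + 4*k**2 + 3*k + 3)/2 (degree 3 ≤ 3).
Certificate R = B(k−1)f/C = -3*(3*k**3 + 4*k**2 + 3*k + 3)/((k + 1)*(6*k**2 - 7*k - 4)) gives s_k = (-3*k**3 - 4*k**2 - 3*k - 3)/3**k.
Δs = (6*k**3 - k**2 - 11*k - 4)/(3*3**k), as required.

Yes. s_k = 3^{- k} \left(- 3 k^{3} - 4 k^{2} - 3 k - 3\right).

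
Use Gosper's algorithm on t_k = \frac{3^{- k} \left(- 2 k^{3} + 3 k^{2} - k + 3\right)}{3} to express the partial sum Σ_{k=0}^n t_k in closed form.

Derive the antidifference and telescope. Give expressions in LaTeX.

S(n) = 3^{- n - 1} \left(n^{3} + 3 n^{2} + 5 n + 3\right)

r(k) = (2*k**3 + 3*k**2 + k - 3)/(3*(2*k**3 - 3*k**2 + k - 3)) after simplifying.
Gosper form: A/B · C(k+1)/C(k) with A=1/3, B=1, C=k**3 - 3*k**2/2 + k/2 - 3/2.
Key eq: (1/3)·f(k+1) = (1)·f(k) + (k**3 - 3*k**2/2 + k/2 - 3/2).
From deg A=0, deg B=0, deg C=3: d=3.
A polynomial solution: f(k) = -3*k*(k**2 + 2)/2.
Get s_k = R·t_k = k*(k**2 + 2)/3**k with R(k) = B(k−1)f(k)/C(k) = -3*k*(k**2 + 2)/(2*k**3 - 3*k**2 + k - 3).
Check: Δs_k = (-2*k**3 + 3*k**2 - k + 3)/(3*3**k). ✓
Telescope: S(n) = s_(n+1) − s_(0) = 3**(-n - 1)*(n**3 + 3*n**2 + 5*n + 3) − (0) = 3**(-n - 1)*(n**3 + 3*n**2 + 5*n + 3).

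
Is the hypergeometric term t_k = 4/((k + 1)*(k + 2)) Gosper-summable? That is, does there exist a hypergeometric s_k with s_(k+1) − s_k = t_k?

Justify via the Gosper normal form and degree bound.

Yes. s_k = 4*k/(k + 1).

Step 1: r(k) = (k + 1)/(k + 3).
Gosper form: A/B · C(k+1)/C(k) with A=k + 1, B=k + 3, C=1.
Need (k + 1)·f(k+1) − (k + 2)·f(k) = 1.
From deg A=1, deg B=1, deg C=0: d=1.
A polynomial solution: f(k) = k.
So s_k = (B(k−1)f/C)·t_k = (k*(k + 2))·t_k = 4*k/(k + 1).
Verify: 4/(k**2 + 3*k + 2) matches t_k.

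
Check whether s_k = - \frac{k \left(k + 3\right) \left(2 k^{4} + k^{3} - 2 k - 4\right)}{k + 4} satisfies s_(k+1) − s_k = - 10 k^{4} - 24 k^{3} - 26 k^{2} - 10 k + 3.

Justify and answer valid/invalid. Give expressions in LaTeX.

Invalid: residual \frac{8 k^{5} + 63 k^{4} + 122 k^{3} + 116 k^{2} + 41 k - 12}{k^{2} + 9 k + 20} ≠ 0.

s_(k+1) = (k + 1)*(k + 4)*(2*k - 2*(k + 1)**4 - (k + 1)**3 + 6)/(k + 5)
s_(k+1) − s_k = (-10*k**6 - 106*k**5 - 379*k**4 - 602*k**3 - 491*k**2 - 132*k + 48)/(k**2 + 9*k + 20)
(s_(k+1) − s_k) − t_k = (8*k**5 + 63*k**4 + 122*k**3 + 116*k**2 + 41*k - 12)/(k**2 + 9*k + 20)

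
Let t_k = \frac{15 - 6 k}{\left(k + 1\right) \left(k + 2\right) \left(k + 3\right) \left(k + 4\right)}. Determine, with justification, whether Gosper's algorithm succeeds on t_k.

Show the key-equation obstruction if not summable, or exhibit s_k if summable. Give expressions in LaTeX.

Ratio r(k) = (k + 1)*(2*k - 3)/((k + 5)*(2*k - 5)).
A = k + 1, B = k + 5, C = k - 5/2.
Need (k + 1)·f(k+1) − (k + 4)·f(k) = k - 5/2.
deg f ≤ 3 (via 1,1,1).
A polynomial solution: f(k) = -k*(2*k**2 + 12*k + 31)/18.
Certificate R = B(k−1)f/C = -k*(k + 4)*(2*k**2 + 12*k + 31)/(9*(2*k - 5)) gives s_k = k*(2*k**2 + 12*k + 31)/(3*(k + 1)*(k + 2)*(k + 3)).
Δs = 3*(5 - 2*k)/(k**4 + 10*k**3 + 35*k**2 + 50*k + 24), as required.

Yes. s_k = \frac{k \left(2 k^{2} + 12 k + 31\right)}{3 \left(k + 1\right) \left(k + 2\right) \left(k + 3\right)}.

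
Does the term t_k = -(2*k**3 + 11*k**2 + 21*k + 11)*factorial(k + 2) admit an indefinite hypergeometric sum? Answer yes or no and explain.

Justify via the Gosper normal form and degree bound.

r(k) = (2*k**4 + 23*k**3 + 100*k**2 + 192*k + 135)/(2*k**3 + 11*k**2 + 21*k + 11) after simplifying.
A = k + 3, B = 1, C = k**3 + 11*k**2/2 + 21*k/2 + 11/2.
Key eq: (k + 3)·f(k+1) = (1)·f(k) + (k**3 + 11*k**2/2 + 21*k/2 + 11/2).
Degrees (1,0,3) ⇒ d ≤ 2.
Solving with deg f ≤ 2: f(k) = (k + 2)*(2*k - 1)/2.
R(k) = B(k−1)·f(k)/C(k) = (k + 2)*(2*k - 1)/(2*k**3 + 11*k**2 + 21*k + 11); s_k = R·t_k = -(k + 2)*(2*k - 1)*factorial(k + 2).
s_(k+1) − s_k = -(2*k**3 + 11*k**2 + 21*k + 11)*factorial(k + 2) = t_k.

Yes. s_k = -(k + 2)*(2*k - 1)*factorial(k + 2).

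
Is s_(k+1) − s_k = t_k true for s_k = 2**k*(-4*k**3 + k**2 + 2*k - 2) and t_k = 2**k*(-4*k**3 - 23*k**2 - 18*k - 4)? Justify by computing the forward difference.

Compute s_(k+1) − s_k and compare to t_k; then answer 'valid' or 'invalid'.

valid (s_(k+1) − s_k reduces to t_k)

s_(k+1) = 2**(k + 1)*(2*k - 4*(k + 1)**3 + (k + 1)**2)
s_(k+1) − s_k = 2**k*(-4*k**3 - 23*k**2 - 18*k - 4)
(s_(k+1) − s_k) − t_k = 0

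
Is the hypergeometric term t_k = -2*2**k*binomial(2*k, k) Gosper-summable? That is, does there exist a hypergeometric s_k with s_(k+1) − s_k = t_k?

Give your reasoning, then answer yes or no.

r(k) = 4*(2*k + 1)/(k + 1) after simplifying.
Factor: A=8*k + 4; B=k + 1; C=1.
f must satisfy (8*k + 4)·f(k+1) − (k)·f(k) = 1.
From deg A=1, deg B=1, deg C=0: d=-1.
Bound -1 < 0, so the key equation has no polynomial solution.

No — key equation has no polynomial f.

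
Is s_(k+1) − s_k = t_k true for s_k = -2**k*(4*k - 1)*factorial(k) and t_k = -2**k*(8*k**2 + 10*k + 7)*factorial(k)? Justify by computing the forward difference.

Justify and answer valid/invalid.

Valid — Δs_k = t_k.

s_(k+1) = -2**(k + 1)*(4*k + 3)*factorial(k + 1)
s_(k+1) − s_k = -2**k*(8*k**2 + 10*k + 7)*factorial(k)
(s_(k+1) − s_k) − t_k = 0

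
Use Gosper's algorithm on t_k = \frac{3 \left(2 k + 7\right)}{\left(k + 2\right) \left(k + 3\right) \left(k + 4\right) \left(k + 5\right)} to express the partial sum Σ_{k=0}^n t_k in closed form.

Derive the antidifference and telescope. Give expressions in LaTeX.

S(n) = \frac{3 \left(n^{2} + 8 n + 7\right)}{8 \left(n^{2} + 8 n + 15\right)}

r(k) = (k + 2)*(2*k + 9)/((k + 6)*(2*k + 7)) after simplifying.
Factor: A=k + 2; B=k + 6; C=k + 7/2.
Solve (k + 2)·f(k+1) − (k + 5)·f(k) = k + 7/2.
Bound: deg f ≤ 3.
Solve for f: f(k) = k*(k + 3)*(k + 6)/16 (degree 3 ≤ 3).
So s_k = (B(k−1)f/C)·t_k = (k*(k + 3)*(k + 5)*(k + 6)/(8*(2*k + 7)))·t_k = 3*k*(k + 6)/(8*(k**2 + 6*k + 8)).
Verify: 3*(2*k + 7)/(k**4 + 14*k**3 + 71*k**2 + 154*k + 120) matches t_k.
Σ_(k=0)^n t_k = s_(n+1) − s_(0) = (3*(n**2 + 8*n + 7)/(8*(n**2 + 8*n + 15))) − (0), i.e. 3*(n**2 + 8*n + 7)/(8*(n**2 + 8*n + 15)).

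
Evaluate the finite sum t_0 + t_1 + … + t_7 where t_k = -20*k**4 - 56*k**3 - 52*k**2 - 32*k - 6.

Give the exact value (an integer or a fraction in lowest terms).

Σ = -145648

r(k) = (10*k**4 + 68*k**3 + 170*k**2 + 192*k + 83)/(10*k**4 + 28*k**3 + 26*k**2 + 16*k + 3) after simplifying.
Gosper form: A/B · C(k+1)/C(k) with A=1, B=1, C=k**4 + 14*k**3/5 + 13*k**2/5 + 8*k/5 + 3/10.
Solve (1)·f(k+1) − (1)·f(k) = k**4 + 14*k**3/5 + 13*k**2/5 + 8*k/5 + 3/10.
From deg A=0, deg B=0, deg C=4: d=5.
Coefficient equations give f(k) = k*(2*k**4 + 2*k**3 - 2*k**2 + 2*k - 1)/10.
So s_k = (B(k−1)f/C)·t_k = (k*(2*k**4 + 2*k**3 - 2*k**2 + 2*k - 1)/(10*k**4 + 28*k**3 + 26*k**2 + 16*k + 3))·t_k = 2*k*(-2*k**4 - 2*k**3 + 2*k**2 - 2*k + 1).
Check: Δs_k = -20*k**4 - 56*k**3 - 52*k**2 - 32*k - 6. ✓
Telescoping: Σ = s_(8) − s_(0) = -145648 − (0) = -145648.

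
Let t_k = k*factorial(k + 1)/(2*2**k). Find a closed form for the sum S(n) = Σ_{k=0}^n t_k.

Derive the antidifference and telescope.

S(n) = -1 + factorial(n + 2)/(2*2**n)

The ratio is (k + 1)*(k + 2)/(2*k).
Take A(k)=k/2 + 1, B(k)=1, C(k)=k.
f must satisfy (k/2 + 1)·f(k+1) − (1)·f(k) = k.
deg f ≤ 0 (via 1,0,1).
A polynomial solution: f(k) = 2.
R(k) = B(k−1)·f(k)/C(k) = 2/k; s_k = R·t_k = factorial(k + 1)/2**k.
Δs = k*factorial(k + 1)/(2*2**k), as required.
s_(n+1) = 2**(-n - 1)*factorial(n + 2) and s_(0) = 1, so S(n) = -1 + factorial(n + 2)/(2*2**n).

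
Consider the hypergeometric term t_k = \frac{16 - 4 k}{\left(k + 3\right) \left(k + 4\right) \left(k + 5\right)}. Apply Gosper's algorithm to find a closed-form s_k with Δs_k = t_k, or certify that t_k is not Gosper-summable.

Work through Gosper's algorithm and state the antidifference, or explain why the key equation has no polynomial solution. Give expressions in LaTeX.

s_k = \frac{k \left(k + 31\right)}{6 \left(k + 3\right) \left(k + 4\right)}

Compute t_(k+1)/t_k: get (k - 3)*(k + 3)/((k - 4)*(k + 6)).
Gosper form: A/B · C(k+1)/C(k) with A=k + 3, B=k + 6, C=k - 4.
Solve (k + 3)·f(k+1) − (k + 5)·f(k) = k - 4.
Bound: deg f ≤ 2.
A polynomial solution: f(k) = -k*(k + 31)/24.
Get s_k = R·t_k = k*(k + 31)/(6*(k + 3)*(k + 4)) with R(k) = B(k−1)f(k)/C(k) = -k*(k + 5)*(k + 31)/(24*(k - 4)).
Δs = 4*(4 - k)/(k**3 + 12*k**2 + 47*k + 60), as required.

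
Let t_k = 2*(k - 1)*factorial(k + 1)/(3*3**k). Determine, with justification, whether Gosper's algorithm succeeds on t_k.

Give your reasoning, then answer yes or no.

Yes. s_k = 2*factorial(k + 1)/3**k.

The ratio is k*(k + 2)/(3*(k - 1)).
Factor: A=k/3 + 2/3; B=1; C=k - 1.
Set up (k/3 + 2/3)·f(k+1) − (1)·f(k) − (k - 1) = 0.
Degrees (1,0,1) ⇒ d ≤ 0.
Match coefficients ⇒ f(k) = 3.
R(k) = B(k−1)·f(k)/C(k) = 3/(k - 1); s_k = R·t_k = 2*factorial(k + 1)/3**k.
s_(k+1) − s_k = 2*(k - 1)*factorial(k + 1)/(3*3**k) = t_k.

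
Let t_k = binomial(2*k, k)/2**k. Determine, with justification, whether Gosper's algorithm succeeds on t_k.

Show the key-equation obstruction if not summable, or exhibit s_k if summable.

No — t_k has no hypergeometric antidifference.

Compute t_(k+1)/t_k: get (2*k + 1)/(k + 1).
Gosper form: A/B · C(k+1)/C(k) with A=2*k + 1, B=k + 1, C=1.
Need (2*k + 1)·f(k+1) − (k)·f(k) = 1.
d = -1 from the (1,1,0) case.
deg f ≤ -1 is impossible — no certificate.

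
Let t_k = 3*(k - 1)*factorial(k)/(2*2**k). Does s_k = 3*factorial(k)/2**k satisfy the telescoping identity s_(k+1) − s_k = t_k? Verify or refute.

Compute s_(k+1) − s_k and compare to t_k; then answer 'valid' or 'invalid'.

s_(k+1) = 3*factorial(k + 1)/(2*2**k)
s_(k+1) − s_k = 3*(k - 1)*factorial(k)/(2*2**k)
(s_(k+1) − s_k) − t_k = 0

valid; difference matches t_k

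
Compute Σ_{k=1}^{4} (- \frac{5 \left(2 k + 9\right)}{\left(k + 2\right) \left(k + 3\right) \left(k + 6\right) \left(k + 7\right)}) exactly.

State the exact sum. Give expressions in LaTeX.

Σ = -40/231

t_(k+1)/t_k = (k + 2)*(k + 6)*(2*k + 11)/((k + 4)*(k + 8)*(2*k + 9)).
Factor: A=k + 2; B=k + 8; C=k**3 + 27*k**2/2 + 121*k/2 + 90.
f must satisfy (k + 2)·f(k+1) − (k + 7)·f(k) = k**3 + 27*k**2/2 + 121*k/2 + 90.
From deg A=1, deg B=1, deg C=3: d=5.
Coefficient equations give f(k) = k*(k + 3)*(k + 4)*(k + 5)*(k + 8)/24.
Then R = B(k−1)f/C = k*(k + 3)*(k + 7)*(k + 8)/(12*(2*k + 9)), so s_k = R(k)·t_k = 5*k*(-k - 8)/(12*(k**2 + 8*k + 12)).
Verify: 5*(-2*k - 9)/(k**4 + 18*k**3 + 113*k**2 + 288*k + 252) matches t_k.
Telescoping: Σ = s_(5) − s_(1) = -325/924 − (-5/28) = -40/231.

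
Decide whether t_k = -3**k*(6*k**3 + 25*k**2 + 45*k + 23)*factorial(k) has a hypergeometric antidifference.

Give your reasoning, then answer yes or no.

t_(k+1)/t_k = 3*(6*k**4 + 49*k**3 + 156*k**2 + 212*k + 99)/(6*k**3 + 25*k**2 + 45*k + 23).
Take A(k)=3*k + 3, B(k)=1, C(k)=k**3 + 25*k**2/6 + 15*k/2 + 23/6.
Set up (3*k + 3)·f(k+1) − (1)·f(k) − (k**3 + 25*k**2/6 + 15*k/2 + 23/6) = 0.
Bound: deg f ≤ 2.
Solve for f: f(k) = (2*k**2 + 3*k + 4)/6 (degree 2 ≤ 2).
Then R = B(k−1)f/C = (2*k**2 + 3*k + 4)/(6*k**3 + 25*k**2 + 45*k + 23), so s_k = R(k)·t_k = -3**k*(2*k**2 + 3*k + 4)*factorial(k).
Check: Δs_k = -3**k*(6*k**3 + 25*k**2 + 45*k + 23)*factorial(k). ✓

Yes. s_k = -3**k*(2*k**2 + 3*k + 4)*factorial(k).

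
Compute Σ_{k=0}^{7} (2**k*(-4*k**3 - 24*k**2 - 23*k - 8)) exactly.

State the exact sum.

Σ = -522750

r(k) = 2*(4*k**3 + 36*k**2 + 83*k + 59)/(4*k**3 + 24*k**2 + 23*k + 8) after simplifying.
Normal form (A,B,C) = (2, 1, k**3 + 6*k**2 + 23*k/4 + 2).
Solve (2)·f(k+1) − (1)·f(k) = k**3 + 6*k**2 + 23*k/4 + 2.
Degrees (0,0,3) ⇒ d ≤ 3.
Solving with deg f ≤ 3: f(k) = (4*k**3 - k + 2)/4.
Then R = B(k−1)f/C = (4*k**3 - k + 2)/(4*k**3 + 24*k**2 + 23*k + 8), so s_k = R(k)·t_k = 2**k*(-4*k**3 + k - 2).
Δs = 2**k*(4*k**3 + k - 8*(k + 1)**3), as required.
Σ_(k=0)^(7) t_k = s_(8) − s_(0) = -522752 − (-2) = -522750.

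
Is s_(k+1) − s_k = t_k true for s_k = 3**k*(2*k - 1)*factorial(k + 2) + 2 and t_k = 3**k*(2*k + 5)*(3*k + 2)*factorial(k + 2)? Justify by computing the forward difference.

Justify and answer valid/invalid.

valid; difference matches t_k

s_(k+1) = 3**(k + 1)*(2*k + 1)*factorial(k + 3) + 2
s_(k+1) − s_k = 3**k*(2*k + 5)*(3*k + 2)*factorial(k + 2)
(s_(k+1) − s_k) − t_k = 0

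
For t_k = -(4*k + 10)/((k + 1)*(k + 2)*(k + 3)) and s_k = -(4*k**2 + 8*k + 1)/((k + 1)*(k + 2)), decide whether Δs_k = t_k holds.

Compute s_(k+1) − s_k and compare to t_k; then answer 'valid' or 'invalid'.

s_(k+1) = (-8*k - 4*(k + 1)**2 - 9)/((k + 2)*(k + 3))
s_(k+1) − s_k = 2*(-2*k - 5)/(k**3 + 6*k**2 + 11*k + 6)
(s_(k+1) − s_k) − t_k = 0

Valid: the claim telescopes to t_k.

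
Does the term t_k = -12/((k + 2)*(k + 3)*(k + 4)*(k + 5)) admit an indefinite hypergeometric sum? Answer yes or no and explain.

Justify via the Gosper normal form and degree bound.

Ratio r(k) = (k + 2)/(k + 6).
A = k + 2, B = k + 6, C = 1.
Solve (k + 2)·f(k+1) − (k + 5)·f(k) = 1.
From deg A=1, deg B=1, deg C=0: d=3.
A polynomial solution: f(k) = k*(k**2 + 9*k + 26)/72.
R(k) = B(k−1)·f(k)/C(k) = k*(k + 5)*(k**2 + 9*k + 26)/72; s_k = R·t_k = k*(-k**2 - 9*k - 26)/(6*(k + 2)*(k + 3)*(k + 4)).
Verify: -12/(k**4 + 14*k**3 + 71*k**2 + 154*k + 120) matches t_k.

Yes. s_k = k*(-k**2 - 9*k - 26)/(6*(k + 2)*(k + 3)*(k + 4)).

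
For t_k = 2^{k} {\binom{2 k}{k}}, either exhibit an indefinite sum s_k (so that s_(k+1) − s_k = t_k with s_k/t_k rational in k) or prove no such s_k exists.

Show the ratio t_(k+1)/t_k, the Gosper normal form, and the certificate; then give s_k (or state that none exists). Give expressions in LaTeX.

no hypergeometric antidifference exists

The ratio is 4*(2*k + 1)/(k + 1).
Take A(k)=8*k + 4, B(k)=k + 1, C(k)=1.
f must satisfy (8*k + 4)·f(k+1) − (k)·f(k) = 1.
From deg A=1, deg B=1, deg C=0: d=-1.
d = -1 < 0 ⇒ no nonzero polynomial f; not summable.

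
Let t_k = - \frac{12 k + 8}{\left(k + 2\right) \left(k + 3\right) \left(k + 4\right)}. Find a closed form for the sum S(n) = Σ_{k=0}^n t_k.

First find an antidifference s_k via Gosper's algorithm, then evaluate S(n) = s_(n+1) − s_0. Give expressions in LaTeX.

S(n) = \frac{4 \left(- 2 n^{2} - 5 n - 3\right)}{3 \left(n^{2} + 7 n + 12\right)}

t_(k+1)/t_k = (k + 2)*(3*k + 5)/((k + 5)*(3*k + 2)).
Factor: A=k + 2; B=k + 5; C=k + 2/3.
f must satisfy (k + 2)·f(k+1) − (k + 4)·f(k) = k + 2/3.
d = 2 from the (1,1,1) case.
Coefficient equations give f(k) = k*(2*k + 1)/9.
Get s_k = R·t_k = -4*k*(2*k + 1)/(3*(k + 2)*(k + 3)) with R(k) = B(k−1)f(k)/C(k) = k*(k + 4)*(2*k + 1)/(3*(3*k + 2)).
Δs = 4*(-3*k - 2)/(k**3 + 9*k**2 + 26*k + 24), as required.
Evaluate: s_(n+1) = 4*(-2*n**2 - 5*n - 3)/(3*(n**2 + 7*n + 12)); subtract s_(0) = 0 ⇒ S(n) = 4*(-2*n**2 - 5*n - 3)/(3*(n**2 + 7*n + 12)).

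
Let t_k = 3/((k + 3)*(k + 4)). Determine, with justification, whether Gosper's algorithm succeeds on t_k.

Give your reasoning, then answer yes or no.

Ratio r(k) = (k + 3)/(k + 5).
So A=k + 3 and B=k + 5, with C=1.
Set up (k + 3)·f(k+1) − (k + 4)·f(k) − (1) = 0.
Degrees (1,1,0) ⇒ d ≤ 1.
Coefficient equations give f(k) = k/3.
Then R = B(k−1)f/C = k*(k + 4)/3, so s_k = R(k)·t_k = k/(k + 3).
Check: Δs_k = 3/(k**2 + 7*k + 12). ✓

Yes. s_k = k/(k + 3).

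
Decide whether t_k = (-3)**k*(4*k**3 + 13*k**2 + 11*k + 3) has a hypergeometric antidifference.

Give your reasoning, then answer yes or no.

Yes. s_k = (-3)**k*k*(-k**2 - k + 1).

t_(k+1)/t_k = 3*(-4*k**3 - 25*k**2 - 49*k - 31)/(4*k**3 + 13*k**2 + 11*k + 3).
Normal form (A,B,C) = (-3, 1, k**3 + 13*k**2/4 + 11*k/4 + 3/4).
Need (-3)·f(k+1) − (1)·f(k) = k**3 + 13*k**2/4 + 11*k/4 + 3/4.
From deg A=0, deg B=0, deg C=3: d=3.
A polynomial solution: f(k) = -k*(k**2 + k - 1)/4.
So s_k = (B(k−1)f/C)·t_k = (-k*(k**2 + k - 1)/(4*k**3 + 13*k**2 + 11*k + 3))·t_k = (-3)**k*k*(-k**2 - k + 1).
Δs = (-3)**k*(4*k**3 + 13*k**2 + 11*k + 3), as required.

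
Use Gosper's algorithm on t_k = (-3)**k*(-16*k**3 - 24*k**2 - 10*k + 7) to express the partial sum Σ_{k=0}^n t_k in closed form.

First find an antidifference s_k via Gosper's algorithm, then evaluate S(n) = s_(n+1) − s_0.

S(n) = -12*(-3)**n*n**3 - 27*(-3)**n*n**2 - 12*(-3)**n*n + 6*(-3)**n + 1

Step 1: r(k) = 3*(-16*k**3 - 72*k**2 - 106*k - 43)/(16*k**3 + 24*k**2 + 10*k - 7).
Take A(k)=-3, B(k)=1, C(k)=k**3 + 3*k**2/2 + 5*k/8 - 7/16.
Need (-3)·f(k+1) − (1)·f(k) = k**3 + 3*k**2/2 + 5*k/8 - 7/16.
deg f ≤ 3 (via 0,0,3).
Match coefficients ⇒ f(k) = -(4*k**3 - 3*k**2 - 2*k - 1)/16.
Certificate R = B(k−1)f/C = -(4*k**3 - 3*k**2 - 2*k - 1)/(16*k**3 + 24*k**2 + 10*k - 7) gives s_k = (-3)**k*(4*k**3 - 3*k**2 - 2*k - 1).
Δs = (-3)**k*(-16*k**3 - 24*k**2 - 10*k + 7), as required.
s_(n+1) = (-3)**(n + 1)*(4*n**3 + 9*n**2 + 4*n - 2) and s_(0) = -1, so S(n) = -12*(-3)**n*n**3 - 27*(-3)**n*n**2 - 12*(-3)**n*n + 6*(-3)**n + 1.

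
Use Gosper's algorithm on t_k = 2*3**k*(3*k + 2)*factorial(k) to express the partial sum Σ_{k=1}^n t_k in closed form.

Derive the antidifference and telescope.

Ratio r(k) = 3*(k + 1)*(3*k + 5)/(3*k + 2).
Normal form (A,B,C) = (3*k + 3, 1, k + 2/3).
Set up (3*k + 3)·f(k+1) − (1)·f(k) − (k + 2/3) = 0.
deg f ≤ 0 (via 1,0,1).
Coefficient equations give f(k) = 1/3.
Certificate R = B(k−1)f/C = 1/(3*k + 2) gives s_k = 2*3**k*factorial(k).
s_(k+1) − s_k = 2*3**k*(3*k + 2)*factorial(k) = t_k.
Evaluate: s_(n+1) = 6*3**n*factorial(n + 1); subtract s_(1) = 6 ⇒ S(n) = 6*3**n*factorial(n + 1) - 6.

S(n) = 6*3**n*factorial(n + 1) - 6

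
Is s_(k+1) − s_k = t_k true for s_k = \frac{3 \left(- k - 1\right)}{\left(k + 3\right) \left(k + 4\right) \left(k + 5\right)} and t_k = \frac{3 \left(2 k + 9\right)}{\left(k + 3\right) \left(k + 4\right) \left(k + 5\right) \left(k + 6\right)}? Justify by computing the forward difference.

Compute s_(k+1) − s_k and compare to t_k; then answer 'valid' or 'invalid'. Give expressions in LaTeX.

Invalid: residual - \frac{27}{k^{4} + 18 k^{3} + 119 k^{2} + 342 k + 360} ≠ 0.

s_(k+1) = 3*(-k - 2)/((k + 4)*(k + 5)*(k + 6))
s_(k+1) − s_k = 6*k/(k**4 + 18*k**3 + 119*k**2 + 342*k + 360)
(s_(k+1) − s_k) − t_k = -27/(k**4 + 18*k**3 + 119*k**2 + 342*k + 360)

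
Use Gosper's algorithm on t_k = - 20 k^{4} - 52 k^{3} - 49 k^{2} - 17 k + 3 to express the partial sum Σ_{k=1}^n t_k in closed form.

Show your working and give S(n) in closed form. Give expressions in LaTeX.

r(k) = (20*k**4 + 132*k**3 + 325*k**2 + 351*k + 135)/(20*k**4 + 52*k**3 + 49*k**2 + 17*k - 3) after simplifying.
Factor: A=1; B=1; C=k**4 + 13*k**3/5 + 49*k**2/20 + 17*k/20 - 3/20.
Key eq: (1)·f(k+1) = (1)·f(k) + (k**4 + 13*k**3/5 + 49*k**2/20 + 17*k/20 - 3/20).
Bound: deg f ≤ 5.
Coefficient equations give f(k) = k*(4*k**4 + 3*k**3 - 3*k**2 - 3*k - 4)/20.
R(k) = B(k−1)·f(k)/C(k) = k*(4*k**4 + 3*k**3 - 3*k**2 - 3*k - 4)/(20*k**4 + 52*k**3 + 49*k**2 + 17*k - 3); s_k = R·t_k = k*(-4*k**4 - 3*k**3 + 3*k**2 + 3*k + 4).
s_(k+1) − s_k = -20*k**4 - 52*k**3 - 49*k**2 - 17*k + 3 = t_k.
Evaluate: s_(n+1) = -4*n**5 - 23*n**4 - 49*n**3 - 46*n**2 - 13*n + 3; subtract s_(1) = 3 ⇒ S(n) = n*(-4*n**4 - 23*n**3 - 49*n**2 - 46*n - 13).

S(n) = n \left(- 4 n^{4} - 23 n^{3} - 49 n^{2} - 46 n - 13\right)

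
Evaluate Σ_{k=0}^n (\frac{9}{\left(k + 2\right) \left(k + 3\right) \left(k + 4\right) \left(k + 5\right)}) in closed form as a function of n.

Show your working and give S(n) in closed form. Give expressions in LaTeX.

r(k) = (k + 2)/(k + 6) after simplifying.
Take A(k)=k + 2, B(k)=k + 6, C(k)=1.
Set up (k + 2)·f(k+1) − (k + 5)·f(k) − (1) = 0.
d = 3 from the (1,1,0) case.
Coefficient equations give f(k) = k*(k**2 + 9*k + 26)/72.
R(k) = B(k−1)·f(k)/C(k) = k*(k + 5)*(k**2 + 9*k + 26)/72; s_k = R·t_k = k*(k**2 + 9*k + 26)/(8*(k + 2)*(k + 3)*(k + 4)).
s_(k+1) − s_k = 9/(k**4 + 14*k**3 + 71*k**2 + 154*k + 120) = t_k.
Σ_(k=0)^n t_k = s_(n+1) − s_(0) = ((n**3 + 12*n**2 + 47*n + 36)/(8*(n**3 + 12*n**2 + 47*n + 60))) − (0), i.e. (n**3 + 12*n**2 + 47*n + 36)/(8*(n**3 + 12*n**2 + 47*n + 60)).

S(n) = \frac{n^{3} + 12 n^{2} + 47 n + 36}{8 \left(n^{3} + 12 n^{2} + 47 n + 60\right)}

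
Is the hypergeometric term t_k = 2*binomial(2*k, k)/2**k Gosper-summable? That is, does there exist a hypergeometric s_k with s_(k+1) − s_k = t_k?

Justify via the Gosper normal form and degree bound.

Compute t_(k+1)/t_k: get (2*k + 1)/(k + 1).
So A=2*k + 1 and B=k + 1, with C=1.
Key eq: (2*k + 1)·f(k+1) = (k)·f(k) + (1).
deg f ≤ -1 (via 1,1,0).
d = -1 < 0 ⇒ no nonzero polynomial f; not summable.

No; the degree bound rules out any f.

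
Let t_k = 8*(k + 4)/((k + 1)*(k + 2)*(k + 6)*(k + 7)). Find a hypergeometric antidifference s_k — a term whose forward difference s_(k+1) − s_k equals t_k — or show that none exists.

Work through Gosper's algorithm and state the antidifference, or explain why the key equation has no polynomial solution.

s_k = 2*k*(k + 7)/(3*(k**2 + 7*k + 6))

Compute t_(k+1)/t_k: get (k + 1)*(k + 5)*(k + 6)/((k + 3)*(k + 4)*(k + 8)).
Gosper form: A/B · C(k+1)/C(k) with A=k + 1, B=k + 8, C=k**4 + 16*k**3 + 95*k**2 + 248*k + 240.
Need (k + 1)·f(k+1) − (k + 7)·f(k) = k**4 + 16*k**3 + 95*k**2 + 248*k + 240.
d = 6 from the (1,1,4) case.
Solving with deg f ≤ 6: f(k) = k*(k + 2)*(k + 3)*(k + 4)*(k + 5)*(k + 7)/12.
R(k) = B(k−1)·f(k)/C(k) = k*(k + 2)*(k + 7)**2/(12*(k + 4)); s_k = R·t_k = 2*k*(k + 7)/(3*(k**2 + 7*k + 6)).
s_(k+1) − s_k = 8*(k + 4)/(k**4 + 16*k**3 + 83*k**2 + 152*k + 84) = t_k.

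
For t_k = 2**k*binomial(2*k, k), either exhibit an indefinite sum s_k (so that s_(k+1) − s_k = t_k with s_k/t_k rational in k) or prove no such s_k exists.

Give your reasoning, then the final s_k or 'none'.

no hypergeometric antidifference exists

t_(k+1)/t_k = 4*(2*k + 1)/(k + 1).
Take A(k)=8*k + 4, B(k)=k + 1, C(k)=1.
Set up (8*k + 4)·f(k+1) − (k)·f(k) − (1) = 0.
From deg A=1, deg B=1, deg C=0: d=-1.
Bound -1 < 0, so the key equation has no polynomial solution.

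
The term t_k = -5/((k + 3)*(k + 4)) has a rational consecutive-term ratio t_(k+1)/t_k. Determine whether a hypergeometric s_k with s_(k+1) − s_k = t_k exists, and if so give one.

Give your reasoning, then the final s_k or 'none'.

t_(k+1)/t_k = (k + 3)/(k + 5).
Take A(k)=k + 3, B(k)=k + 5, C(k)=1.
Key eq: (k + 3)·f(k+1) = (k + 4)·f(k) + (1).
Degrees (1,1,0) ⇒ d ≤ 1.
Coefficient equations give f(k) = k/3.
R(k) = B(k−1)·f(k)/C(k) = k*(k + 4)/3; s_k = R·t_k = -5*k/(3*k + 9).
s_(k+1) − s_k = -5/(k**2 + 7*k + 12) = t_k.

s_k = -5*k/(3*k + 9)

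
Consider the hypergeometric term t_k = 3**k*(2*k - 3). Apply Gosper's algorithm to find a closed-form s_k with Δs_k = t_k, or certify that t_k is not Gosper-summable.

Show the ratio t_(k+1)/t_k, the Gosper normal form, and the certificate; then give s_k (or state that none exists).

The ratio is 3*(2*k - 1)/(2*k - 3).
Gosper form: A/B · C(k+1)/C(k) with A=3, B=1, C=k - 3/2.
Key eq: (3)·f(k+1) = (1)·f(k) + (k - 3/2).
deg f ≤ 1 (via 0,0,1).
A polynomial solution: f(k) = (k - 3)/2.
R(k) = B(k−1)·f(k)/C(k) = (k - 3)/(2*k - 3); s_k = R·t_k = 3**k*(k - 3).
Verify: 3**k*(2*k - 3) matches t_k.

s_k = 3**k*(k - 3)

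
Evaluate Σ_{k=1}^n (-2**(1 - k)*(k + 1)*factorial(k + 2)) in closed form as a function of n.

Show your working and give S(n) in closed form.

Ratio r(k) = (k + 2)*(k + 3)/(2*(k + 1)).
So A=k/2 + 3/2 and B=1, with C=k + 1.
Set up (k/2 + 3/2)·f(k+1) − (1)·f(k) − (k + 1) = 0.
Degrees (1,0,1) ⇒ d ≤ 0.
A polynomial solution: f(k) = 2.
Certificate R = B(k−1)f/C = 2/(k + 1) gives s_k = -2**(2 - k)*factorial(k + 2).
s_(k+1) − s_k = -2**(1 - k)*(k + 1)*factorial(k + 2) = t_k.
Evaluate: s_(n+1) = -2**(1 - n)*factorial(n + 3); subtract s_(1) = -12 ⇒ S(n) = 12 - 2*factorial(n + 3)/2**n.

S(n) = 12 - 2*factorial(n + 3)/2**n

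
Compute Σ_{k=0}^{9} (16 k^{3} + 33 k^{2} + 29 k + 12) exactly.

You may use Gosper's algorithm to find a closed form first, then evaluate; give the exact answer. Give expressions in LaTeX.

Σ = 43230

The ratio is (16*k**3 + 81*k**2 + 143*k + 90)/(16*k**3 + 33*k**2 + 29*k + 12).
Normal form (A,B,C) = (1, 1, k**3 + 33*k**2/16 + 29*k/16 + 3/4).
Key eq: (1)·f(k+1) = (1)·f(k) + (k**3 + 33*k**2/16 + 29*k/16 + 3/4).
From deg A=0, deg B=0, deg C=3: d=4.
A polynomial solution: f(k) = k*(k + 1)*(4*k**2 - k + 3)/16.
So s_k = (B(k−1)f/C)·t_k = (k*(4*k**2 - k + 3)/(16*k**2 + 17*k + 12))·t_k = k*(4*k**3 + 3*k**2 + 2*k + 3).
Verify: 16*k**3 + 33*k**2 + 29*k + 12 matches t_k.
Σ_(k=0)^(9) t_k = s_(10) − s_(0) = 43230 − (0) = 43230.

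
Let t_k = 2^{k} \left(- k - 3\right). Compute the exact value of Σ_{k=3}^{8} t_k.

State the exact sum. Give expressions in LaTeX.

Σ = -5088

r(k) = 2*(k + 4)/(k + 3) after simplifying.
Factor: A=2; B=1; C=k + 3.
f must satisfy (2)·f(k+1) − (1)·f(k) = k + 3.
Bound: deg f ≤ 1.
Solving with deg f ≤ 1: f(k) = k + 1.
So s_k = (B(k−1)f/C)·t_k = ((k + 1)/(k + 3))·t_k = 2**k*(-k - 1).
s_(k+1) − s_k = 2**k*(-k - 3) = t_k.
Telescoping: Σ = s_(9) − s_(3) = -5120 − (-32) = -5088.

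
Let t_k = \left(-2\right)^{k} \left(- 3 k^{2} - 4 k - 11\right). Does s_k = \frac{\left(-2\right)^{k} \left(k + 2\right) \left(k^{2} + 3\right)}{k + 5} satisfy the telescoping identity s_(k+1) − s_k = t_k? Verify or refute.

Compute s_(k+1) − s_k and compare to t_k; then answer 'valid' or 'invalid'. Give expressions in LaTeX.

Invalid: residual \frac{\left(-2\right)^{k} \left(9 k^{3} + 60 k^{2} + 93 k + 174\right)}{k^{2} + 11 k + 30} ≠ 0.

s_(k+1) = (-2)**(k + 1)*(k + 3)*((k + 1)**2 + 3)/(k + 6)
s_(k+1) − s_k = (-2)**k*(-3*k**4 - 28*k**3 - 85*k**2 - 148*k - 156)/(k**2 + 11*k + 30)
(s_(k+1) − s_k) − t_k = (-2)**k*(9*k**3 + 60*k**2 + 93*k + 174)/(k**2 + 11*k + 30)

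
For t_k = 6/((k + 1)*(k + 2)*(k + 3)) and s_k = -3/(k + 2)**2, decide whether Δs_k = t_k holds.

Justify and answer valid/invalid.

Invalid: residual 3*(-3*k - 7)/(k**5 + 11*k**4 + 47*k**3 + 97*k**2 + 96*k + 36) ≠ 0.

s_(k+1) = -3/(k + 3)**2
s_(k+1) − s_k = -3/(k + 3)**2 + 3/(k + 2)**2
(s_(k+1) − s_k) − t_k = 3*(-3*k - 7)/(k**5 + 11*k**4 + 47*k**3 + 97*k**2 + 96*k + 36)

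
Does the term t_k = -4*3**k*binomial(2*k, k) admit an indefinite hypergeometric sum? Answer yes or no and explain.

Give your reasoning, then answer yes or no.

The ratio is 6*(2*k + 1)/(k + 1).
So A=12*k + 6 and B=k + 1, with C=1.
Need (12*k + 6)·f(k+1) − (k)·f(k) = 1.
d = -1 from the (1,1,0) case.
Bound -1 < 0, so the key equation has no polynomial solution.

No — key equation has no polynomial f.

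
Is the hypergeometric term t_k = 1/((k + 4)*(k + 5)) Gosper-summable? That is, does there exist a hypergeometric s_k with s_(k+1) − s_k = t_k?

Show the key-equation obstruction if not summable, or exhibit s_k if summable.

Yes. s_k = k/(4*(k + 4)).

Compute t_(k+1)/t_k: get (k + 4)/(k + 6).
Gosper form: A/B · C(k+1)/C(k) with A=k + 4, B=k + 6, C=1.
Key eq: (k + 4)·f(k+1) = (k + 5)·f(k) + (1).
d = 1 from the (1,1,0) case.
Solve for f: f(k) = k/4 (degree 1 ≤ 1).
Certificate R = B(k−1)f/C = k*(k + 5)/4 gives s_k = k/(4*(k + 4)).
Check: Δs_k = 1/(k**2 + 9*k + 20). ✓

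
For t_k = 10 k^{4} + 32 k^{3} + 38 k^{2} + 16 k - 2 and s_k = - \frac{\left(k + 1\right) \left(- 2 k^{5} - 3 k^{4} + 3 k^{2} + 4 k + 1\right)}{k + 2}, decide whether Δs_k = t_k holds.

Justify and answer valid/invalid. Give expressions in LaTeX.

s_(k+1) = -(k + 2)*(4*k - 2*(k + 1)**5 - 3*(k + 1)**4 + 3*(k + 1)**2 + 5)/(k + 3)
s_(k+1) − s_k = (10*k**6 + 74*k**5 + 209*k**4 + 296*k**3 + 211*k**2 + 52*k - 9)/(k**2 + 5*k + 6)
(s_(k+1) − s_k) − t_k = (-8*k**5 - 49*k**4 - 102*k**3 - 95*k**2 - 34*k + 3)/(k**2 + 5*k + 6)

Invalid: residual \frac{- 8 k^{5} - 49 k^{4} - 102 k^{3} - 95 k^{2} - 34 k + 3}{k^{2} + 5 k + 6} ≠ 0.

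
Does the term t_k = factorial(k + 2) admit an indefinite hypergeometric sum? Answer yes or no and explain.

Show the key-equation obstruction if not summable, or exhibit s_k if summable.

Compute t_(k+1)/t_k: get k + 3.
Gosper form: A/B · C(k+1)/C(k) with A=k + 3, B=1, C=1.
Solve (k + 3)·f(k+1) − (1)·f(k) = 1.
From deg A=1, deg B=0, deg C=0: d=-1.
Bound -1 < 0, so the key equation has no polynomial solution.

No — key equation has no polynomial f.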